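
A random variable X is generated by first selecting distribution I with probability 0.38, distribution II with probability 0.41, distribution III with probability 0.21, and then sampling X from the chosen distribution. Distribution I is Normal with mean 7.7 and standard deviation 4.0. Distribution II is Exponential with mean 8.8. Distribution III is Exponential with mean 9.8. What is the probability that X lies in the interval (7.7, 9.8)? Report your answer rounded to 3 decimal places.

Conditional on each component, P(7.7 < X < 9.8): I: 0.200208; II: 0.0884993; III: 0.0879146.
By total probability, P(7.7 < X < 9.8) = 0.38·0.200208 + 0.41·0.0884993 + 0.21·0.0879146 = 0.130826.

0.131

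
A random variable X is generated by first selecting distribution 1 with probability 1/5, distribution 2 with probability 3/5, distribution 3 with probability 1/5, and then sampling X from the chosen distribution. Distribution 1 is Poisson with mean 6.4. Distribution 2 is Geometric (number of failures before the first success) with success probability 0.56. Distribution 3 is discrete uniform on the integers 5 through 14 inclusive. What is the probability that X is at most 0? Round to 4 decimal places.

0.3363

Conditional on each component, P(X ≤ 0): 1: 0.00166156; 2: 0.56; 3: 0.
By total probability, P(X ≤ 0) = 0.2·0.00166156 + 0.6·0.56 + 0.2·0 = 0.336332.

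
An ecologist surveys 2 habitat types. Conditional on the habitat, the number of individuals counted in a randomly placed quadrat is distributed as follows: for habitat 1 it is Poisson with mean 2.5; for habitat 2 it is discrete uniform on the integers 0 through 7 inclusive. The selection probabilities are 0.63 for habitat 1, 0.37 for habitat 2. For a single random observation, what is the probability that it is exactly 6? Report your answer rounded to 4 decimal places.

Conditional on each habitat, P(X = 6): 1: 0.0278337; 2: 0.125.
By total probability, P(X = 6) = 0.63·0.0278337 + 0.37·0.125 = 0.0637852.

0.0638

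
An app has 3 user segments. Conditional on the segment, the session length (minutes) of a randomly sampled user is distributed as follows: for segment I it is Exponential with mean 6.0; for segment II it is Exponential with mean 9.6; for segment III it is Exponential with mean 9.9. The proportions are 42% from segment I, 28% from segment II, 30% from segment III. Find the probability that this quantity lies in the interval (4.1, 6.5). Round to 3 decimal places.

0.153

Conditional on each segment, P(4.1 < X < 6.5): I: 0.166466; II: 0.144312; III: 0.142278.
By total probability, P(4.1 < X < 6.5) = 0.42·0.166466 + 0.28·0.144312 + 0.3·0.142278 = 0.153006.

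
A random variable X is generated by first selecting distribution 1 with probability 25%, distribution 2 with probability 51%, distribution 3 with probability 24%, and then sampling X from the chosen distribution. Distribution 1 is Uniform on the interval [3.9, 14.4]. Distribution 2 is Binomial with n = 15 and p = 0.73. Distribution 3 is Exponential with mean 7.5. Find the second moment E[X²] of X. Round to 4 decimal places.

For each component E[X²] = Var + (mean)², giving 1: 92.91; 2: 122.859; 3: 112.5.
Overall E[X²] = 0.25·92.91 + 0.51·122.859 + 0.24·112.5 = 112.886.

112.8856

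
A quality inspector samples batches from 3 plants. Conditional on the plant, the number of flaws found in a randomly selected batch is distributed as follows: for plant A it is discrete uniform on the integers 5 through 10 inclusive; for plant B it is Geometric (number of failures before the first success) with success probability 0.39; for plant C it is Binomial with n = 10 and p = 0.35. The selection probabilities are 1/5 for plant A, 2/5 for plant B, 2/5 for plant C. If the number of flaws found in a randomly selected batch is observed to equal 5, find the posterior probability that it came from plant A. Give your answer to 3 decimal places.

Likelihoods P(X=5 | ·): A: 0.166667; B: 0.0329393; C: 0.15357.
Posterior ∝ prior × likelihood. Numerator for A: 0.2·0.166667 = 0.0333333.
Normalizing constant: 0.2·0.166667 + 0.4·0.0329393 + 0.4·0.15357 = 0.107937.
P(A | observation) = 0.0333333 / 0.107937 = 0.308822.

0.309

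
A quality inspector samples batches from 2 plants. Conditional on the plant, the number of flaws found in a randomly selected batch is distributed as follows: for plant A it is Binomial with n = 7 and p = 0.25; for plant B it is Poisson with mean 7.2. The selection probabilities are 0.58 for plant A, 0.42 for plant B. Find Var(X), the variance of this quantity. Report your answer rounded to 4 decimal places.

Per component, A: μ=1.75, E[X²]=4.375; B: μ=7.2, E[X²]=59.04.
E[X] = 0.58·1.75 + 0.42·7.2 = 4.039.
E[X²] = 0.58·4.375 + 0.42·59.04 = 27.3343.
Var(X) = E[X²] − (E[X])² = 27.3343 − 16.3135 = 11.0208.

11.0208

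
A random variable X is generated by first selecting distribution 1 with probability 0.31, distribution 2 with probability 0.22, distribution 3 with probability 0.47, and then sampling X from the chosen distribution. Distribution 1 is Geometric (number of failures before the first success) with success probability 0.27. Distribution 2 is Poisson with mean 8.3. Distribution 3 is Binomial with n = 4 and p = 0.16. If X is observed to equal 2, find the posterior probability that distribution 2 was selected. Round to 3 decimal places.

Likelihoods P(X=2 | ·): 1: 0.143883; 2: 0.00856016; 3: 0.10838.
Posterior ∝ prior × likelihood. Numerator for 2: 0.22·0.00856016 = 0.00188324.
Normalizing constant: 0.31·0.143883 + 0.22·0.00856016 + 0.47·0.10838 = 0.0974256.
P(2 | observation) = 0.00188324 / 0.0974256 = 0.01933.

0.019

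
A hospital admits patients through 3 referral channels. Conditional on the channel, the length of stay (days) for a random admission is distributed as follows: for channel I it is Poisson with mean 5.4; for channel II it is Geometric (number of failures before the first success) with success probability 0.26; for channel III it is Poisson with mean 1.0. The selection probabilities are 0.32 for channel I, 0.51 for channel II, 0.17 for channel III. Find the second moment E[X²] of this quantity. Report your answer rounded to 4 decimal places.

21.1133

For each component E[X²] = Var + (mean)², giving I: 34.56; II: 19.0473; III: 2.
Overall E[X²] = 0.32·34.56 + 0.51·19.0473 + 0.17·2 = 21.1133.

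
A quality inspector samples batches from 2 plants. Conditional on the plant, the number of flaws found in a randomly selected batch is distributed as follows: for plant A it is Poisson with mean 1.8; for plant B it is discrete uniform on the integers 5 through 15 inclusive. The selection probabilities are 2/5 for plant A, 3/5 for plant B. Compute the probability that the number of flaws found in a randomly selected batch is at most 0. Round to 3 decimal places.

Conditional on each plant, P(X ≤ 0): A: 0.165299; B: 0.
By total probability, P(X ≤ 0) = 0.4·0.165299 + 0.6·0 = 0.0661196.

0.066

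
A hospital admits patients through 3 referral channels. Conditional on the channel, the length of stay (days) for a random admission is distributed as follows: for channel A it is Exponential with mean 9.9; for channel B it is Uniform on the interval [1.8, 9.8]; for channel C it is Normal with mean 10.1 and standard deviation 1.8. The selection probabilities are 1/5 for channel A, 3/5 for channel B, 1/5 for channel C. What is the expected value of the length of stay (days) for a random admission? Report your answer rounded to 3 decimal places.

Component means — A: 9.9; B: 5.8; C: 10.1.
E[X] = 0.2·9.9 + 0.6·5.8 + 0.2·10.1 = 7.48.

7.480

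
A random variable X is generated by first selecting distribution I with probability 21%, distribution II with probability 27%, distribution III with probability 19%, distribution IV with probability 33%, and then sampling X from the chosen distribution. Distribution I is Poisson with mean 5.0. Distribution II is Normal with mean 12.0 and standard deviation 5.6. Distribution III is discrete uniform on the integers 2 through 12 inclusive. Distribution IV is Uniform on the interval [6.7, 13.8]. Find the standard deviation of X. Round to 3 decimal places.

4.457

Per component, I: μ=5, E[X²]=30; II: μ=12, E[X²]=175.36; III: μ=7, E[X²]=59; IV: μ=10.25, E[X²]=109.263.
E[X] = 0.21·5 + 0.27·12 + 0.19·7 + 0.33·10.25 = 9.0025.
E[X²] = 0.21·30 + 0.27·175.36 + 0.19·59 + 0.33·109.263 = 100.914.
Var(X) = E[X²] − (E[X])² = 100.914 − 81.045 = 19.8691.
SD(X) = √19.8691 = 4.45748.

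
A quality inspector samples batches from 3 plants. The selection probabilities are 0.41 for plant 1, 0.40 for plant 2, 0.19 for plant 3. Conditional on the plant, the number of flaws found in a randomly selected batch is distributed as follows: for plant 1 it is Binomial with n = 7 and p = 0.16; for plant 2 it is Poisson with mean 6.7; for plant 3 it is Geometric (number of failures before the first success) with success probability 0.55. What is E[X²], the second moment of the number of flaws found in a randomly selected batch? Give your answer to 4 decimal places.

21.9459

For each component E[X²] = Var + (mean)², giving 1: 2.1952; 2: 51.59; 3: 2.15702.
Overall E[X²] = 0.41·2.1952 + 0.4·51.59 + 0.19·2.15702 = 21.9459.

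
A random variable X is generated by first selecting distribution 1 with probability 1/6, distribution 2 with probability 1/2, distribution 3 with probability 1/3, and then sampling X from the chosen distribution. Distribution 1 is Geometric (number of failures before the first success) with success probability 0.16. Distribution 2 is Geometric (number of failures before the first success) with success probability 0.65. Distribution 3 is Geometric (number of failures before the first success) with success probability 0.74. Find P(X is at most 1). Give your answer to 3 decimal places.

0.799

Conditional on each component, P(X ≤ 1): 1: 0.2944; 2: 0.8775; 3: 0.9324.
By total probability, P(X ≤ 1) = 0.166667·0.2944 + 0.5·0.8775 + 0.333333·0.9324 = 0.798617.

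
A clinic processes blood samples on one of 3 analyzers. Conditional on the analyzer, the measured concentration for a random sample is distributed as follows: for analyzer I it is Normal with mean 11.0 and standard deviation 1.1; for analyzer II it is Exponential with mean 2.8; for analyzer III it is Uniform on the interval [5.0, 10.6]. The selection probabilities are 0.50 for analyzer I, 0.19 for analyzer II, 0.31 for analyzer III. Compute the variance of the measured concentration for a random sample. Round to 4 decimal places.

12.3522

Per component, I: μ=11, E[X²]=122.21; II: μ=2.8, E[X²]=15.68; III: μ=7.8, E[X²]=63.4533.
E[X] = 0.5·11 + 0.19·2.8 + 0.31·7.8 = 8.45.
E[X²] = 0.5·122.21 + 0.19·15.68 + 0.31·63.4533 = 83.7547.
Var(X) = E[X²] − (E[X])² = 83.7547 − 71.4025 = 12.3522.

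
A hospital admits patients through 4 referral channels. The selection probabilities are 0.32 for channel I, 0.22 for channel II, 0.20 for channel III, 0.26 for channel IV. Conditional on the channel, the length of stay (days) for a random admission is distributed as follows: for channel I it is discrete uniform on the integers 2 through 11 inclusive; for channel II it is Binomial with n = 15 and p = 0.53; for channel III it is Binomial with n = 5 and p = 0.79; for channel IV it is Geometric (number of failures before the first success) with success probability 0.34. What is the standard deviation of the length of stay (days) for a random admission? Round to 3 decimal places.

3.223

Per component, I: μ=6.5, E[X²]=50.5; II: μ=7.95, E[X²]=66.939; III: μ=3.95, E[X²]=16.432; IV: μ=1.94118, E[X²]=9.47751.
E[X] = 0.32·6.5 + 0.22·7.95 + 0.2·3.95 + 0.26·1.94118 = 5.12371.
E[X²] = 0.32·50.5 + 0.22·66.939 + 0.2·16.432 + 0.26·9.47751 = 36.6371.
Var(X) = E[X²] − (E[X])² = 36.6371 − 26.2524 = 10.3848.
SD(X) = √10.3848 = 3.22254.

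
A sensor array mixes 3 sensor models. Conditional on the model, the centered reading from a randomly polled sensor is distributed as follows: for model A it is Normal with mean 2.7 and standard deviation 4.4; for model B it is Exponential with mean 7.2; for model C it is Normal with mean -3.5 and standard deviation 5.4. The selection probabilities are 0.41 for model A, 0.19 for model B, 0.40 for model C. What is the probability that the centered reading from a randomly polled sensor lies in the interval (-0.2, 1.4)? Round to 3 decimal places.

0.122

Conditional on each model, P(-0.2 < X < 1.4): A: 0.128905; B: 0.176708; C: 0.0884673.
By total probability, P(-0.2 < X < 1.4) = 0.41·0.128905 + 0.19·0.176708 + 0.4·0.0884673 = 0.121812.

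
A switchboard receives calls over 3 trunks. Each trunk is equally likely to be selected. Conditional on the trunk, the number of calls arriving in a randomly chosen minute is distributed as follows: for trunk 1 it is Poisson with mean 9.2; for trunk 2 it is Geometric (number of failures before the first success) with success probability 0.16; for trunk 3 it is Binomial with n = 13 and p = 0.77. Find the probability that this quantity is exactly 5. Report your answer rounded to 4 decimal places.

Conditional on each trunk, P(X = 5): 1: 0.0554943; 2: 0.0669139; 3: 0.00272807.
By total probability, P(X = 5) = 0.333333·0.0554943 + 0.333333·0.0669139 + 0.333333·0.00272807 = 0.0417121.

0.0417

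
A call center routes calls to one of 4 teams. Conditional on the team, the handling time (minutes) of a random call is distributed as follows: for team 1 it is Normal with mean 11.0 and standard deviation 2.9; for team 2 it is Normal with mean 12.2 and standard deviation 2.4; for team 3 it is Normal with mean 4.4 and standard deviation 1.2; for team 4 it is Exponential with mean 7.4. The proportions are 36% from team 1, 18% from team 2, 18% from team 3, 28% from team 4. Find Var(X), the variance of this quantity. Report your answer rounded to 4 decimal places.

Per component, 1: μ=11, E[X²]=129.41; 2: μ=12.2, E[X²]=154.6; 3: μ=4.4, E[X²]=20.8; 4: μ=7.4, E[X²]=109.52.
E[X] = 0.36·11 + 0.18·12.2 + 0.18·4.4 + 0.28·7.4 = 9.02.
E[X²] = 0.36·129.41 + 0.18·154.6 + 0.18·20.8 + 0.28·109.52 = 108.825.
Var(X) = E[X²] − (E[X])² = 108.825 − 81.3604 = 27.4648.

27.4648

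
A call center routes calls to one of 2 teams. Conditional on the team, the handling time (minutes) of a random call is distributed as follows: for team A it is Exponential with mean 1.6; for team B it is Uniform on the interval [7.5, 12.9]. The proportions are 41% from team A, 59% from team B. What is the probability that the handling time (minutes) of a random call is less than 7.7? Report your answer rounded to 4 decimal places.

Conditional on each team, P(X < 7.7): A: 0.991872; B: 0.037037.
By total probability, P(X < 7.7) = 0.41·0.991872 + 0.59·0.037037 = 0.42852.

0.4285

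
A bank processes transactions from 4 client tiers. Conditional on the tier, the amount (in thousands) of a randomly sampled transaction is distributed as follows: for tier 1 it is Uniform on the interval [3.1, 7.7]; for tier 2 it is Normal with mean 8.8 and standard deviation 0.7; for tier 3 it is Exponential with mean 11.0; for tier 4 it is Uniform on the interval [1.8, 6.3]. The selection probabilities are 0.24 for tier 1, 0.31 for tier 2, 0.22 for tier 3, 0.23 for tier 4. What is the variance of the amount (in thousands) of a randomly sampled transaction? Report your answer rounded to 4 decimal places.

34.5826

Per component, 1: μ=5.4, E[X²]=30.9233; 2: μ=8.8, E[X²]=77.93; 3: μ=11, E[X²]=242; 4: μ=4.05, E[X²]=18.09.
E[X] = 0.24·5.4 + 0.31·8.8 + 0.22·11 + 0.23·4.05 = 7.3755.
E[X²] = 0.24·30.9233 + 0.31·77.93 + 0.22·242 + 0.23·18.09 = 88.9806.
Var(X) = E[X²] − (E[X])² = 88.9806 − 54.398 = 34.5826.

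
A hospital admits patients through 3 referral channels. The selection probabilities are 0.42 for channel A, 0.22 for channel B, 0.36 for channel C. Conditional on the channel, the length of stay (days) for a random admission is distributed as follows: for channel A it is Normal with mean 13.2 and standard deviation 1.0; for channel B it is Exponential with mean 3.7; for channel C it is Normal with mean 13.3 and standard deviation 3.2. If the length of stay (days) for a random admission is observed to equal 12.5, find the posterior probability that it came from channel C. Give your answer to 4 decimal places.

Likelihoods f(12.5 | ·): A: 0.312254; B: 0.00921695; C: 0.120834.
Posterior ∝ prior × likelihood. Numerator for C: 0.36·0.120834 = 0.0435002.
Normalizing constant: 0.42·0.312254 + 0.22·0.00921695 + 0.36·0.120834 = 0.176675.
P(C | observation) = 0.0435002 / 0.176675 = 0.246216.

0.2462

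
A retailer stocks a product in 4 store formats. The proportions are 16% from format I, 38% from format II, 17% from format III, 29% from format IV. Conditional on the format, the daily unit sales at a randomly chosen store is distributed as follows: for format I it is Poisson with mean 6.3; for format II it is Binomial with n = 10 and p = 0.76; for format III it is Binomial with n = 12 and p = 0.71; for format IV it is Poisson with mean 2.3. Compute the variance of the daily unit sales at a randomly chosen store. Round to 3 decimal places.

8.825

Per component, I: μ=6.3, E[X²]=45.99; II: μ=7.6, E[X²]=59.584; III: μ=8.52, E[X²]=75.0612; IV: μ=2.3, E[X²]=7.59.
E[X] = 0.16·6.3 + 0.38·7.6 + 0.17·8.52 + 0.29·2.3 = 6.0114.
E[X²] = 0.16·45.99 + 0.38·59.584 + 0.17·75.0612 + 0.29·7.59 = 44.9618.
Var(X) = E[X²] − (E[X])² = 44.9618 − 36.1369 = 8.82489.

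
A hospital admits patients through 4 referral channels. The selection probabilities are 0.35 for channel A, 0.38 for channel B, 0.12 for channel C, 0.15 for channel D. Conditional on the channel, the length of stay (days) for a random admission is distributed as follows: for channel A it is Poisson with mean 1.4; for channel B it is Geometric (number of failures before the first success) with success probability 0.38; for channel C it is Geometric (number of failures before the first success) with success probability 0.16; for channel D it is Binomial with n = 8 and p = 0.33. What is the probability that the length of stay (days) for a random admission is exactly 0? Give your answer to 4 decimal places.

0.2560

Conditional on each channel, P(X = 0): A: 0.246597; B: 0.38; C: 0.16; D: 0.0406068.
By total probability, P(X = 0) = 0.35·0.246597 + 0.38·0.38 + 0.12·0.16 + 0.15·0.0406068 = 0.256.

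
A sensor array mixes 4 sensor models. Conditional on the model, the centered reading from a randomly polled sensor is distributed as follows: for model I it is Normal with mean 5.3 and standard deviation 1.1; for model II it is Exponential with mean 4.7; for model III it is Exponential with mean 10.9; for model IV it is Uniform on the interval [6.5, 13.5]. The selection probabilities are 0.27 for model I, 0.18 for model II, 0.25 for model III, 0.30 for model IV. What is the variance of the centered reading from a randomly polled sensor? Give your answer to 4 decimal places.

42.4614

Per component, I: μ=5.3, E[X²]=29.3; II: μ=4.7, E[X²]=44.18; III: μ=10.9, E[X²]=237.62; IV: μ=10, E[X²]=104.083.
E[X] = 0.27·5.3 + 0.18·4.7 + 0.25·10.9 + 0.3·10 = 8.002.
E[X²] = 0.27·29.3 + 0.18·44.18 + 0.25·237.62 + 0.3·104.083 = 106.493.
Var(X) = E[X²] − (E[X])² = 106.493 − 64.032 = 42.4614.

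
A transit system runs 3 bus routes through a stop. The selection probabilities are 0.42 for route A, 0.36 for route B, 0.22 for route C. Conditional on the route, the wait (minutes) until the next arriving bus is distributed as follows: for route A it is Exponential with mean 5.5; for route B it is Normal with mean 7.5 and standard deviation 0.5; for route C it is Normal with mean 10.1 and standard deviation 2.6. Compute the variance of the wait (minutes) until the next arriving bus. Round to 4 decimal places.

17.3776

Per component, A: μ=5.5, E[X²]=60.5; B: μ=7.5, E[X²]=56.5; C: μ=10.1, E[X²]=108.77.
E[X] = 0.42·5.5 + 0.36·7.5 + 0.22·10.1 = 7.232.
E[X²] = 0.42·60.5 + 0.36·56.5 + 0.22·108.77 = 69.6794.
Var(X) = E[X²] − (E[X])² = 69.6794 − 52.3018 = 17.3776.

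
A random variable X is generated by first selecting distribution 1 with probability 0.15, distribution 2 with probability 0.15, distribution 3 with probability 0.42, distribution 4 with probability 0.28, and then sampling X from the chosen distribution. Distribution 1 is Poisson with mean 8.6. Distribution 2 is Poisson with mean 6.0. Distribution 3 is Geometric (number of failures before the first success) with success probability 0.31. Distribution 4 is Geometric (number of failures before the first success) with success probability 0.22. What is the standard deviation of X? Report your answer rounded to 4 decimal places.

Per component, 1: μ=8.6, E[X²]=82.56; 2: μ=6, E[X²]=42; 3: μ=2.22581, E[X²]=12.1342; 4: μ=3.54545, E[X²]=28.686.
E[X] = 0.15·8.6 + 0.15·6 + 0.42·2.22581 + 0.28·3.54545 = 4.11757.
E[X²] = 0.15·82.56 + 0.15·42 + 0.42·12.1342 + 0.28·28.686 = 31.8124.
Var(X) = E[X²] − (E[X])² = 31.8124 − 16.9543 = 14.8581.
SD(X) = √14.8581 = 3.85462.

3.8546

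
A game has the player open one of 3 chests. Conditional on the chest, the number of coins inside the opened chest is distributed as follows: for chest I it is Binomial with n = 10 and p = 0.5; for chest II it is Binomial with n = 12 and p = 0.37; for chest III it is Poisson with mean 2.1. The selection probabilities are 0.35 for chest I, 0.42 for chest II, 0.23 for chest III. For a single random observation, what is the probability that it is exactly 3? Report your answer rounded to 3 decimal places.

Conditional on each chest, P(X = 3): I: 0.117188; II: 0.174218; III: 0.189011.
By total probability, P(X = 3) = 0.35·0.117188 + 0.42·0.174218 + 0.23·0.189011 = 0.15766.

0.158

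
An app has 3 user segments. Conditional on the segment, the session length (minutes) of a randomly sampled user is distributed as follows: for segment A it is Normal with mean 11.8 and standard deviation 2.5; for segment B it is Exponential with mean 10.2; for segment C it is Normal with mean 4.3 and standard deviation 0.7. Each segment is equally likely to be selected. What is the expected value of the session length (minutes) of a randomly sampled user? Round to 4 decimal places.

Component means — A: 11.8; B: 10.2; C: 4.3.
E[X] = 0.333333·11.8 + 0.333333·10.2 + 0.333333·4.3 = 8.76667.

8.7667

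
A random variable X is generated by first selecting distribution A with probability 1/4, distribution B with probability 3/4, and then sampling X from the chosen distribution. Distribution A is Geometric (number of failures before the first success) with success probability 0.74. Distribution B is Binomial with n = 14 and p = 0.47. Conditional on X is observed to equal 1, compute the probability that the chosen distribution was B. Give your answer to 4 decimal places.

0.0260

Likelihoods P(X=1 | ·): A: 0.1924; B: 0.00171322.
Posterior ∝ prior × likelihood. Numerator for B: 0.75·0.00171322 = 0.00128491.
Normalizing constant: 0.25·0.1924 + 0.75·0.00171322 = 0.0493849.
P(B | observation) = 0.00128491 / 0.0493849 = 0.0260183.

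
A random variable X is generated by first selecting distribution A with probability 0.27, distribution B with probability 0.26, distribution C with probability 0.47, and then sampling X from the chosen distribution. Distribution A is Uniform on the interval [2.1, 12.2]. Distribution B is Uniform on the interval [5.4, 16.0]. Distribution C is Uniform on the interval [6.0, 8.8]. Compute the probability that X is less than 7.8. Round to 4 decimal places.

Conditional on each component, P(X < 7.8): A: 0.564356; B: 0.226415; C: 0.642857.
By total probability, P(X < 7.8) = 0.27·0.564356 + 0.26·0.226415 + 0.47·0.642857 = 0.513387.

0.5134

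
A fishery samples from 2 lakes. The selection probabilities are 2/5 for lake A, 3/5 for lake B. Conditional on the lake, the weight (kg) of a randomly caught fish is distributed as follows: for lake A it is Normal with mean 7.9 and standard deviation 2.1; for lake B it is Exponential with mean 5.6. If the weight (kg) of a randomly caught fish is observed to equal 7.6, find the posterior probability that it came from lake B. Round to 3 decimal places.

Likelihoods f(7.6 | ·): A: 0.188044; B: 0.0459634.
Posterior ∝ prior × likelihood. Numerator for B: 0.6·0.0459634 = 0.0275781.
Normalizing constant: 0.4·0.188044 + 0.6·0.0459634 = 0.102796.
P(B | observation) = 0.0275781 / 0.102796 = 0.26828.

0.268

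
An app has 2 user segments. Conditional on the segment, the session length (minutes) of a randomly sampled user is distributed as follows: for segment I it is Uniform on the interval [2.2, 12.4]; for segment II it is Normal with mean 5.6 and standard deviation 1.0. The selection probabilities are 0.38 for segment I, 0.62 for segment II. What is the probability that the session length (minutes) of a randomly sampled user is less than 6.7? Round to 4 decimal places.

Conditional on each segment, P(X < 6.7): I: 0.441176; II: 0.864334.
By total probability, P(X < 6.7) = 0.38·0.441176 + 0.62·0.864334 = 0.703534.

0.7035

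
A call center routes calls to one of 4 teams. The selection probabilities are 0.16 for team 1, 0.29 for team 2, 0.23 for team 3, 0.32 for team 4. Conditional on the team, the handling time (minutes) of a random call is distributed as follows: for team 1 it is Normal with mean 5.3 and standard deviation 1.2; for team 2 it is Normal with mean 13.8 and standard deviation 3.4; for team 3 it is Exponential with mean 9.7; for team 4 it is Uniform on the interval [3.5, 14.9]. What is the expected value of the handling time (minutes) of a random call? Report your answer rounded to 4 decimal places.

10.0250

Component means — 1: 5.3; 2: 13.8; 3: 9.7; 4: 9.2.
E[X] = 0.16·5.3 + 0.29·13.8 + 0.23·9.7 + 0.32·9.2 = 10.025.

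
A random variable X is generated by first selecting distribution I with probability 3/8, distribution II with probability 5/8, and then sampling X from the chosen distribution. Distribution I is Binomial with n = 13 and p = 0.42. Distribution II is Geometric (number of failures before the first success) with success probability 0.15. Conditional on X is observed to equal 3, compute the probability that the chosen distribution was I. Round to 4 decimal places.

Likelihoods P(X=3 | ·): I: 0.0912838; II: 0.0921187.
Posterior ∝ prior × likelihood. Numerator for I: 0.375·0.0912838 = 0.0342314.
Normalizing constant: 0.375·0.0912838 + 0.625·0.0921187 = 0.0918057.
P(I | observation) = 0.0342314 / 0.0918057 = 0.372868.

0.3729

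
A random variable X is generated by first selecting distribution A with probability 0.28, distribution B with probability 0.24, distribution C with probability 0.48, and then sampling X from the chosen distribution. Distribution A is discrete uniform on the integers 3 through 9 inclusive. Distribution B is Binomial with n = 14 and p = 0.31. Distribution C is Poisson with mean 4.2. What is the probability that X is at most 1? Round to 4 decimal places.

0.0471

Conditional on each component, P(X ≤ 1): A: 0; B: 0.0404209; C: 0.077977.
By total probability, P(X ≤ 1) = 0.28·0 + 0.24·0.0404209 + 0.48·0.077977 = 0.04713.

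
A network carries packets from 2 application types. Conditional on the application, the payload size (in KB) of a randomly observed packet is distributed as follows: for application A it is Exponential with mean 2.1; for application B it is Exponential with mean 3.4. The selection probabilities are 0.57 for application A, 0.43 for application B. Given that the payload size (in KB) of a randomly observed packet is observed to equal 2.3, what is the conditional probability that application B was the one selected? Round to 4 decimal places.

Likelihoods f(2.3 | ·): A: 0.159267; B: 0.149532.
Posterior ∝ prior × likelihood. Numerator for B: 0.43·0.149532 = 0.0642987.
Normalizing constant: 0.57·0.159267 + 0.43·0.149532 = 0.155081.
P(B | observation) = 0.0642987 / 0.155081 = 0.414614.

0.4146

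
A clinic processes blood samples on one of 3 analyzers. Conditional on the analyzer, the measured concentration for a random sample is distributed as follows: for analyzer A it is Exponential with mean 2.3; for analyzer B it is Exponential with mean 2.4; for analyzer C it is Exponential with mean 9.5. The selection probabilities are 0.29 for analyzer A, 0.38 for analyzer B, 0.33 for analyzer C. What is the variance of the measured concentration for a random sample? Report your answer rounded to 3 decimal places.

44.789

Per component, A: μ=2.3, E[X²]=10.58; B: μ=2.4, E[X²]=11.52; C: μ=9.5, E[X²]=180.5.
E[X] = 0.29·2.3 + 0.38·2.4 + 0.33·9.5 = 4.714.
E[X²] = 0.29·10.58 + 0.38·11.52 + 0.33·180.5 = 67.0108.
Var(X) = E[X²] − (E[X])² = 67.0108 − 22.2218 = 44.789.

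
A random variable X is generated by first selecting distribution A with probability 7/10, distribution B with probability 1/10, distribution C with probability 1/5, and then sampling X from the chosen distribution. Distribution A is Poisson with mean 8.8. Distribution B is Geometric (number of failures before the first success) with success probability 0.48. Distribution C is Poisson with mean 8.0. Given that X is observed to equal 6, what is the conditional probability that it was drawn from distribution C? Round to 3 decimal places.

0.261

Likelihoods P(X=6 | ·): A: 0.0972237; B: 0.00948989; C: 0.122138.
Posterior ∝ prior × likelihood. Numerator for C: 0.2·0.122138 = 0.0244276.
Normalizing constant: 0.7·0.0972237 + 0.1·0.00948989 + 0.2·0.122138 = 0.0934332.
P(C | observation) = 0.0244276 / 0.0934332 = 0.261445.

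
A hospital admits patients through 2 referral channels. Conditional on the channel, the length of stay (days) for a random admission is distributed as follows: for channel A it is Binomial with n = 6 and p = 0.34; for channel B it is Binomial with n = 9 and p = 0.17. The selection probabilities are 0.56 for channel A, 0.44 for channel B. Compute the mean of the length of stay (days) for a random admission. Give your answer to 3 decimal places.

1.816

Component means — A: 2.04; B: 1.53.
E[X] = 0.56·2.04 + 0.44·1.53 = 1.8156.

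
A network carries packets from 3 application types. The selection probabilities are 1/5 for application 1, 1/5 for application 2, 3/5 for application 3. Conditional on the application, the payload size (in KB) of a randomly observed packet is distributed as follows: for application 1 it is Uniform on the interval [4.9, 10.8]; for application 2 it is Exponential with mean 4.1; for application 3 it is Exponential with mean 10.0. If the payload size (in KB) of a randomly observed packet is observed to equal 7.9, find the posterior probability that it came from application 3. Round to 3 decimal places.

Likelihoods f(7.9 | ·): 1: 0.169492; 2: 0.0355144; 3: 0.0453845.
Posterior ∝ prior × likelihood. Numerator for 3: 0.6·0.0453845 = 0.0272307.
Normalizing constant: 0.2·0.169492 + 0.2·0.0355144 + 0.6·0.0453845 = 0.0682319.
P(3 | observation) = 0.0272307 / 0.0682319 = 0.39909.

0.399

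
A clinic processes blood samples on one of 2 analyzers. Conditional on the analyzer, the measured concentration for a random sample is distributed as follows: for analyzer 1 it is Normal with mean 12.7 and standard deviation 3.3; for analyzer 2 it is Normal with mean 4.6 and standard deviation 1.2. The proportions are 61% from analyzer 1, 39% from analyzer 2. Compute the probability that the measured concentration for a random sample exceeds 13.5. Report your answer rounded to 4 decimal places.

Conditional on each analyzer, P(X > 13.5): 1: 0.404226; 2: 6.00631e-14.
By total probability, P(X > 13.5) = 0.61·0.404226 + 0.39·6.00631e-14 = 0.246578.

0.2466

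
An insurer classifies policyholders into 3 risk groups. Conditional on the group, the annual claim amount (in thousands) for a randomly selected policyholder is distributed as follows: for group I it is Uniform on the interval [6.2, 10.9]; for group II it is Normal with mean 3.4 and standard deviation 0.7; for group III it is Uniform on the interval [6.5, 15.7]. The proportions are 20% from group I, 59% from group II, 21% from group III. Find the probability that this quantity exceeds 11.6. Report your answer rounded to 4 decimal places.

Conditional on each group, P(X > 11.6): I: 0; II: 0; III: 0.445652.
By total probability, P(X > 11.6) = 0.2·0 + 0.59·0 + 0.21·0.445652 = 0.093587.

0.0936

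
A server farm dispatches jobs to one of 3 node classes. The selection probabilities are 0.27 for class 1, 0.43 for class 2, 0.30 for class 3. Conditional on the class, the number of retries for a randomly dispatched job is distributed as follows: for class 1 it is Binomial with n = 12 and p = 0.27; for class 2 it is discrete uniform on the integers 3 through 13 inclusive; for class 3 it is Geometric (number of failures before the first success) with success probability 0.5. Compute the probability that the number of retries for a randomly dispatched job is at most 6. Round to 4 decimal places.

0.7181

Conditional on each class, P(X ≤ 6): 1: 0.978125; 2: 0.363636; 3: 0.992188.
By total probability, P(X ≤ 6) = 0.27·0.978125 + 0.43·0.363636 + 0.3·0.992188 = 0.718114.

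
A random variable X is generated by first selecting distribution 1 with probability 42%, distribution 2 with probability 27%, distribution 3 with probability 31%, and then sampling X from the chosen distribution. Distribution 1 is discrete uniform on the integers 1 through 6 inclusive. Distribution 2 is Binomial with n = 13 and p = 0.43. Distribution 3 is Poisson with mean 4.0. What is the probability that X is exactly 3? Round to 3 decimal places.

Conditional on each component, P(X = 3): 1: 0.166667; 2: 0.0823228; 3: 0.195367.
By total probability, P(X = 3) = 0.42·0.166667 + 0.27·0.0823228 + 0.31·0.195367 = 0.152791.

0.153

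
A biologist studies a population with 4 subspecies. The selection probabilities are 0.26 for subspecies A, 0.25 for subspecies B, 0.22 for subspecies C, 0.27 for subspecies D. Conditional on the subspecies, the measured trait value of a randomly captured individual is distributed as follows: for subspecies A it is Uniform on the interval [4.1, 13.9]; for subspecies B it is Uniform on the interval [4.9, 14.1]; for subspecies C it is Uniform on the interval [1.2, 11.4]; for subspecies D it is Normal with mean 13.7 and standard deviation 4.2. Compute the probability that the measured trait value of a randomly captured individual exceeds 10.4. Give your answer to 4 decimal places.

Conditional on each subspecies, P(X > 10.4): A: 0.357143; B: 0.402174; C: 0.0980392; D: 0.783983.
By total probability, P(X > 10.4) = 0.26·0.357143 + 0.25·0.402174 + 0.22·0.0980392 + 0.27·0.783983 = 0.426645.

0.4266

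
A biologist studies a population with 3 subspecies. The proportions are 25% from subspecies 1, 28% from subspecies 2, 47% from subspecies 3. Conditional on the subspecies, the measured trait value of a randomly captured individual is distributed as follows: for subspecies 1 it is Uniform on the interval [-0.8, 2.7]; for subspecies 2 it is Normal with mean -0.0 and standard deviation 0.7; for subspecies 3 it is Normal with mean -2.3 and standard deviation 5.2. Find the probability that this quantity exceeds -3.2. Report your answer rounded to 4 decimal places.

Conditional on each subspecies, P(X > -3.2): 1: 1; 2: 0.999998; 3: 0.568705.
By total probability, P(X > -3.2) = 0.25·1 + 0.28·0.999998 + 0.47·0.568705 = 0.79729.

0.7973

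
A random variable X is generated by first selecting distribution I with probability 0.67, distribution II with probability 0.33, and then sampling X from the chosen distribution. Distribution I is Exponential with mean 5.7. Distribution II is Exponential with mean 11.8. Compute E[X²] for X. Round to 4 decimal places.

135.4350

For each component E[X²] = Var + (mean)², giving I: 64.98; II: 278.48.
Overall E[X²] = 0.67·64.98 + 0.33·278.48 = 135.435.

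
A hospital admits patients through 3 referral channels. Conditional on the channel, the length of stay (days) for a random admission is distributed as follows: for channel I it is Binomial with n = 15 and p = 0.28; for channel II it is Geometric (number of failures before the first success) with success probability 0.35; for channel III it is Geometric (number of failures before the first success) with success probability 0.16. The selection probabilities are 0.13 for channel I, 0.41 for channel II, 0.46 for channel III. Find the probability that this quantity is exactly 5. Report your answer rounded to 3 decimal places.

0.073

Conditional on each channel, P(X = 5): I: 0.193495; II: 0.0406102; III: 0.0669139.
By total probability, P(X = 5) = 0.13·0.193495 + 0.41·0.0406102 + 0.46·0.0669139 = 0.072585.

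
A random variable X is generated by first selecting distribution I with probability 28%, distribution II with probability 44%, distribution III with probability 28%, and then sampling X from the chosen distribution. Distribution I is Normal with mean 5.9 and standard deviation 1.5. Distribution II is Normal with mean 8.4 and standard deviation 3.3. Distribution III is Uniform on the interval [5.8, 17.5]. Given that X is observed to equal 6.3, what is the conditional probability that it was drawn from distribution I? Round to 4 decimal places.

0.5161

Likelihoods f(6.3 | ·): I: 0.256671; II: 0.0987326; III: 0.0854701.
Posterior ∝ prior × likelihood. Numerator for I: 0.28·0.256671 = 0.0718679.
Normalizing constant: 0.28·0.256671 + 0.44·0.0987326 + 0.28·0.0854701 = 0.139242.
P(I | observation) = 0.0718679 / 0.139242 = 0.516137.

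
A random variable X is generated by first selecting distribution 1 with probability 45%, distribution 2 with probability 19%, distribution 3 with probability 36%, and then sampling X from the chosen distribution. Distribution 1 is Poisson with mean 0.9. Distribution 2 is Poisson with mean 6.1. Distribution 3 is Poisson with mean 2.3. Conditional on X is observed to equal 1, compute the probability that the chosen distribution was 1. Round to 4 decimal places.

Likelihoods P(X=1 | ·): 1: 0.365913; 2: 0.0136815; 3: 0.230595.
Posterior ∝ prior × likelihood. Numerator for 1: 0.45·0.365913 = 0.164661.
Normalizing constant: 0.45·0.365913 + 0.19·0.0136815 + 0.36·0.230595 = 0.250275.
P(1 | observation) = 0.164661 / 0.250275 = 0.65792.

0.6579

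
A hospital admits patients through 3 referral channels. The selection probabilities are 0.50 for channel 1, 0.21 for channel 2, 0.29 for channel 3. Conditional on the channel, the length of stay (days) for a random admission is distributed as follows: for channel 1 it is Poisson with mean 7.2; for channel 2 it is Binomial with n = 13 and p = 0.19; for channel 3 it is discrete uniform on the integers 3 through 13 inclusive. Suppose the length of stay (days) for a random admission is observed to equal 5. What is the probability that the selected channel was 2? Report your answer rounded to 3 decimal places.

0.125

Likelihoods P(X=5 | ·): 1: 0.120382; 2: 0.0590509; 3: 0.0909091.
Posterior ∝ prior × likelihood. Numerator for 2: 0.21·0.0590509 = 0.0124007.
Normalizing constant: 0.5·0.120382 + 0.21·0.0590509 + 0.29·0.0909091 = 0.0989552.
P(2 | observation) = 0.0124007 / 0.0989552 = 0.125316.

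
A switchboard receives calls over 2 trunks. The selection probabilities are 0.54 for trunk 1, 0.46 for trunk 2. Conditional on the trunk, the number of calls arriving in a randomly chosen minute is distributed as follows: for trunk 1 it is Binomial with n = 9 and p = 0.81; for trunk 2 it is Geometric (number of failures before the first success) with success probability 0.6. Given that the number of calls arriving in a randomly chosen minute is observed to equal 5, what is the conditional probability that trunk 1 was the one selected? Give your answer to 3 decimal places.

0.916

Likelihoods P(X=5 | ·): 1: 0.0572546; 2: 0.006144.
Posterior ∝ prior × likelihood. Numerator for 1: 0.54·0.0572546 = 0.0309175.
Normalizing constant: 0.54·0.0572546 + 0.46·0.006144 = 0.0337437.
P(1 | observation) = 0.0309175 / 0.0337437 = 0.916244.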